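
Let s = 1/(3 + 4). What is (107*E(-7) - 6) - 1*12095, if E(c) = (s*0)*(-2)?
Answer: -12101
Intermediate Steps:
s = 1/7 ≈ 0.14286
E(c) = 0 (E(c) = ((1/7)*0)*(-2) = 0*(-2) = 0)
(107*E(-7) - 6) - 1*12095 = (107*0 - 6) - 1*12095 = (0 - 6) - 12095 = -6 - 12095 = -12101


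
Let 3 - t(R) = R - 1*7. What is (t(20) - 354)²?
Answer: 132496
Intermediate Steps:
t(R) = 10 - R (t(R) = 3 - (R - 1*7) = 3 - (R - 7) = 3 - (-7 + R) = 3 + (7 - R) = 10 - R)
(t(20) - 354)² = ((10 - 1*20) - 354)² = ((10 - 20) - 354)² = (-10 - 354)² = (-364)² = 132496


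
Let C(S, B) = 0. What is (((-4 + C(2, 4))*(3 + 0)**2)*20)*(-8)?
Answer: 5760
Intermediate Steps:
(((-4 + C(2, 4))*(3 + 0)**2)*20)*(-8) = (((-4 + 0)*(3 + 0)**2)*20)*(-8) = (-4*3**2*20)*(-8) = (-4*9*20)*(-8) = -36*20*(-8) = -720*(-8) = 5760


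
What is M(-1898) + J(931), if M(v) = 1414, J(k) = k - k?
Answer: 1414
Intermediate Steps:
J(k) = 0
M(-1898) + J(931) = 1414 + 0 = 1414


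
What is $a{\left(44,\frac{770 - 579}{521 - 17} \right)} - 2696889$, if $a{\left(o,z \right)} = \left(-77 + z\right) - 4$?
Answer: $- \frac{1359272689}{504} \approx -2.697 \cdot 10^{6}$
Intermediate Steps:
$a{\left(o,z \right)} = -81 + z$
$a{\left(44,\frac{770 - 579}{521 - 17} \right)} - 2696889 = \left(-81 + \frac{770 - 579}{521 - 17}\right) - 2696889 = \left(-81 + \frac{191}{504}\right) - 2696889 = - \frac{40633}{504} - 2696889 = - \frac{1359272689}{504}$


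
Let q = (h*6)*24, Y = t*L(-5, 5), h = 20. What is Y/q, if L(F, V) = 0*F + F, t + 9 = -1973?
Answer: 991/288 ≈ 3.4410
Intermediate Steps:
t = -1982 (t = -9 - 1973 = -1982)
L(F, V) = F (L(F, V) = 0 + F = F)
Y = 9910 (Y = -1982*(-5) = 9910)
q = 2880 (q = (20*6)*24 = 120*24 = 2880)
Y/q = 9910/2880 = 9910*(1/2880) = 991/288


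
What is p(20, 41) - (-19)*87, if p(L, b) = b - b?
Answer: 1653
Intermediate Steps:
p(L, b) = 0
p(20, 41) - (-19)*87 = 0 - (-19)*87 = 0 - 1*(-1653) = 0 + 1653 = 1653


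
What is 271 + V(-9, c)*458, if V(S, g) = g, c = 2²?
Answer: 2103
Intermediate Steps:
c = 4
271 + V(-9, c)*458 = 271 + 4*458 = 271 + 1832 = 2103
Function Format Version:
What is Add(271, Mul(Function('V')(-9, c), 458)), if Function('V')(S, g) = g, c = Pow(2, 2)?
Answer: 2103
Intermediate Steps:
c = 4
Add(271, Mul(Function('V')(-9, c), 458)) = Add(271, Mul(4, 458)) = Add(271, 1832) = 2103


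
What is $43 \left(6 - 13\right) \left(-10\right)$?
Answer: $3010$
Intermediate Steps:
$43 \left(6 - 13\right) \left(-10\right) = 43 \left(-7\right) \left(-10\right) = \left(-301\right) \left(-10\right) = 3010$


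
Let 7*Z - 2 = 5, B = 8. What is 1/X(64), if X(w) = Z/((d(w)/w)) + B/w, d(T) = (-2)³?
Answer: -8/63 ≈ -0.12698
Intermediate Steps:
d(T) = -8
Z = 1 (Z = 2/7 + (⅐)*5 = 2/7 + 5/7 = 1)
X(w) = 8/w - w/8 (X(w) = 1/(-8/w) + 8/w = 1*(-w/8) + 8/w = -w/8 + 8/w = 8/w - w/8)
1/X(64) = 1/(8/64 - ⅛*64) = 1/(8*(1/64) - 8) = 1/(⅛ - 8) = 1/(-63/8) = -8/63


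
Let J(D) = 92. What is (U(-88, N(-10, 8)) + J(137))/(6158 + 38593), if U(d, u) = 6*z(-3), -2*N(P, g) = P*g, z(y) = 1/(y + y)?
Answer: 13/6393 ≈ 0.0020335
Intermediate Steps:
z(y) = 1/(2*y)
N(P, g) = -P*g/2
U(d, u) = -1 (U(d, u) = 6*((½)/(-3)) = 6*((½)*(-⅓)) = 6*(-⅙) = -1)
(U(-88, N(-10, 8)) + J(137))/(6158 + 38593) = (-1 + 92)/(6158 + 38593) = 91/44751 = 91*(1/44751) = 13/6393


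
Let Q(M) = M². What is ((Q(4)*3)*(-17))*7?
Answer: -5712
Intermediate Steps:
((Q(4)*3)*(-17))*7 = ((4²*3)*(-17))*7 = ((16*3)*(-17))*7 = (48*(-17))*7 = -816*7 = -5712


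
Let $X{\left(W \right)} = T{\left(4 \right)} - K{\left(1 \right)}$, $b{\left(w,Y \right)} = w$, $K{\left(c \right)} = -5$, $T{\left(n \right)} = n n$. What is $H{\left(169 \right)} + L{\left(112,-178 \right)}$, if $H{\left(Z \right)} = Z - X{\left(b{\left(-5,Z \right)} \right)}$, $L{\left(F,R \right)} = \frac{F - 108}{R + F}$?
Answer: $\frac{4882}{33} \approx 147.94$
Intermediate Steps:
$T{\left(n \right)} = n^{2}$
$L{\left(F,R \right)} = \frac{-108 + F}{F + R}$
$X{\left(W \right)} = 21$ ($X{\left(W \right)} = 4^{2} - -5 = 16 + 5 = 21$)
$H{\left(Z \right)} = -21 + Z$ ($H{\left(Z \right)} = Z - 21 = -21 + Z$)
$H{\left(169 \right)} + L{\left(112,-178 \right)} = \left(-21 + 169\right) + \frac{-108 + 112}{112 - 178} = 148 + \frac{1}{-66} \cdot 4 = 148 - \frac{2}{33} = \frac{4882}{33}$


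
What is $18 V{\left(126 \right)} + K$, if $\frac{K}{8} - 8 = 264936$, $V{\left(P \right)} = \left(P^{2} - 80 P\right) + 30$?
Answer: $2224420$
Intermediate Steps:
$V{\left(P \right)} = 30 + P^{2} - 80 P$
$K = 2119552$ ($K = 64 + 8 \cdot 264936 = 64 + 2119488 = 2119552$)
$18 V{\left(126 \right)} + K = 18 \left(30 + 126^{2} - 10080\right) + 2119552 = 18 \left(30 + 15876 - 10080\right) + 2119552 = 18 \cdot 5826 + 2119552 = 104868 + 2119552 = 2224420$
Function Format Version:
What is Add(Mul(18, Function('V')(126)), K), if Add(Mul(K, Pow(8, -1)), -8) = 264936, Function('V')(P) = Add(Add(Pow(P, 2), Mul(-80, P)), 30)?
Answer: 2224420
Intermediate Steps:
Function('V')(P) = Add(30, Pow(P, 2), Mul(-80, P))
K = 2119552 (K = Add(64, Mul(8, 264936)) = Add(64, 2119488) = 2119552)
Add(Mul(18, Function('V')(126)), K) = Add(Mul(18, Add(30, Pow(126, 2), Mul(-80, 126))), 2119552) = Add(Mul(18, Add(30, 15876, -10080)), 2119552) = Add(Mul(18, 5826), 2119552) = Add(104868, 2119552) = 2224420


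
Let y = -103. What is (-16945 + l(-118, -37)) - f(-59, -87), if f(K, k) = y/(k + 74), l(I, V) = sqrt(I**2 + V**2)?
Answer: -220388/13 + sqrt(15293) ≈ -16829.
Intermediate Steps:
f(K, k) = -103/(74 + k) (f(K, k) = -103/(k + 74) = -103/(74 + k))
(-16945 + l(-118, -37)) - f(-59, -87) = (-16945 + sqrt((-118)**2 + (-37)**2)) - (-103)/(74 - 87) = (-16945 + sqrt(13924 + 1369)) - (-103)/(-13) = (-16945 + sqrt(15293)) - (-103)*(-1)/13 = (-16945 + sqrt(15293)) - 1*103/13 = (-16945 + sqrt(15293)) - 103/13 = -220388/13 + sqrt(15293)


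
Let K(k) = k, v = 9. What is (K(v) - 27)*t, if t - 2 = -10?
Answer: 144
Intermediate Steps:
t = -8 (t = 2 - 10 = -8)
(K(v) - 27)*t = (9 - 27)*(-8) = -18*(-8) = 144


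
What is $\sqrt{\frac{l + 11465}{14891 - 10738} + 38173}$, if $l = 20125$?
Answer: $\frac{\sqrt{658516537027}}{4153} \approx 195.4$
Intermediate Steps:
$\sqrt{\frac{l + 11465}{14891 - 10738} + 38173} = \sqrt{\frac{20125 + 11465}{14891 - 10738} + 38173} = \sqrt{\frac{31590}{4153} + 38173} = \sqrt{\frac{158564059}{4153}} = \frac{\sqrt{658516537027}}{4153}$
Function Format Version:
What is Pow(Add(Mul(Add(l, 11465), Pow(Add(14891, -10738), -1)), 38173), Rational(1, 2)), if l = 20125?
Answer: Mul(Rational(1, 4153), Pow(658516537027, Rational(1, 2))) ≈ 195.40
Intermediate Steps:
Pow(Add(Mul(Add(l, 11465), Pow(Add(14891, -10738), -1)), 38173), Rational(1, 2)) = Pow(Add(Mul(Add(20125, 11465), Pow(Add(14891, -10738), -1)), 38173), Rational(1, 2)) = Pow(Add(Mul(31590, Pow(4153, -1)), 38173), Rational(1, 2)) = Pow(Add(Mul(31590, Rational(1, 4153)), 38173), Rational(1, 2)) = Pow(Add(Rational(31590, 4153), 38173), Rational(1, 2)) = Pow(Rational(158564059, 4153), Rational(1, 2)) = Mul(Rational(1, 4153), Pow(658516537027, Rational(1, 2)))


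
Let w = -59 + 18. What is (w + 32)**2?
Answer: 81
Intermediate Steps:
w = -41
(w + 32)**2 = (-41 + 32)**2 = (-9)**2 = 81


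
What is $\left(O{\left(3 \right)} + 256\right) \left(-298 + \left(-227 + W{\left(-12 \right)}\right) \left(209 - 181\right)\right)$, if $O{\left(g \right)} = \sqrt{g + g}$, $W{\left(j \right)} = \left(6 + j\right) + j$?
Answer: $-1832448 - 7158 \sqrt{6} \approx -1.85 \cdot 10^{6}$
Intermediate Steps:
$W{\left(j \right)} = 6 + 2 j$
$O{\left(g \right)} = \sqrt{2} \sqrt{g}$ ($O{\left(g \right)} = \sqrt{2 g} = \sqrt{2} \sqrt{g}$)
$\left(O{\left(3 \right)} + 256\right) \left(-298 + \left(-227 + W{\left(-12 \right)}\right) \left(209 - 181\right)\right) = \left(\sqrt{2} \sqrt{3} + 256\right) \left(-298 + \left(-227 + \left(6 + 2 \left(-12\right)\right)\right) \left(209 - 181\right)\right) = \left(\sqrt{6} + 256\right) \left(-298 + \left(-227 + \left(6 - 24\right)\right) 28\right) = \left(256 + \sqrt{6}\right) \left(-298 + \left(-227 - 18\right) 28\right) = \left(256 + \sqrt{6}\right) \left(-298 - 6860\right) = \left(256 + \sqrt{6}\right) \left(-7158\right) = -1832448 - 7158 \sqrt{6}$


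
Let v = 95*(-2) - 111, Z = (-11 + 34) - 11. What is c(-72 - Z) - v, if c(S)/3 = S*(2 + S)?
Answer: 20965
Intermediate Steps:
Z = 12 (Z = 23 - 11 = 12)
c(S) = 3*S*(2 + S) (c(S) = 3*(S*(2 + S)) = 3*S*(2 + S))
v = -301 (v = -190 - 111 = -301)
c(-72 - Z) - v = 3*(-72 - 1*12)*(2 + (-72 - 1*12)) - 1*(-301) = 3*(-72 - 12)*(2 + (-72 - 12)) + 301 = 3*(-84)*(2 - 84) + 301 = 3*(-84)*(-82) + 301 = 20664 + 301 = 20965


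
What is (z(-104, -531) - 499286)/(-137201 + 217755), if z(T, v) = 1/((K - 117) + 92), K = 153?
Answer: -63908607/10310912 ≈ -6.1982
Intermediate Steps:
z(T, v) = 1/128 (z(T, v) = 1/((153 - 117) + 92) = 1/(36 + 92) = 1/128)
(z(-104, -531) - 499286)/(-137201 + 217755) = (1/128 - 499286)/(-137201 + 217755) = -63908607/128/80554 = -63908607/128*1/80554 = -63908607/10310912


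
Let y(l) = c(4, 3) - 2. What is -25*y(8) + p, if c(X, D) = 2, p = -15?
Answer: -15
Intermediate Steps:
y(l) = 0 (y(l) = 2 - 2 = 0)
-25*y(8) + p = -25*0 - 15 = 0 - 15 = -15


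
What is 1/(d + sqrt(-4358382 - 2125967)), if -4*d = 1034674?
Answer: -1034674/267663508965 - 4*I*sqrt(6484349)/267663508965 ≈ -3.8656e-6 - 3.8054e-8*I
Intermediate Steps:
d = -517337/2 (d = -1/4*1034674 = -517337/2 ≈ -2.5867e+5)
1/(d + sqrt(-4358382 - 2125967)) = 1/(-517337/2 + sqrt(-4358382 - 2125967)) = 1/(-517337/2 + sqrt(-6484349)) = 1/(-517337/2 + I*sqrt(6484349))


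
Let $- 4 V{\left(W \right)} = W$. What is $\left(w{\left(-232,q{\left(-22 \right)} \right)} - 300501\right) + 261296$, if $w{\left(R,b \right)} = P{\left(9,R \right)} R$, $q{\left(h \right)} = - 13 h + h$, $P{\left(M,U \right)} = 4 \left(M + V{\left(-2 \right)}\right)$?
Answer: $-48021$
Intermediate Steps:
$V{\left(W \right)} = - \frac{W}{4}$
$P{\left(M,U \right)} = 2 + 4 M$ ($P{\left(M,U \right)} = 4 \left(M - - \frac{1}{2}\right) = 4 \left(M + \frac{1}{2}\right) = 4 \left(\frac{1}{2} + M\right) = 2 + 4 M$)
$q{\left(h \right)} = - 12 h$
$w{\left(R,b \right)} = 38 R$ ($w{\left(R,b \right)} = \left(2 + 4 \cdot 9\right) R = \left(2 + 36\right) R = 38 R$)
$\left(w{\left(-232,q{\left(-22 \right)} \right)} - 300501\right) + 261296 = \left(38 \left(-232\right) - 300501\right) + 261296 = \left(-8816 - 300501\right) + 261296 = -309317 + 261296 = -48021$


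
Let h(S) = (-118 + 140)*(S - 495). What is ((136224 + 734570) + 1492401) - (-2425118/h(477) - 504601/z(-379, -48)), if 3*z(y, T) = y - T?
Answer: 154177983887/65538 ≈ 2.3525e+6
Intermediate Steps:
z(y, T) = -T/3 + y/3 (z(y, T) = (y - T)/3 = -T/3 + y/3)
h(S) = -10890 + 22*S (h(S) = 22*(-495 + S) = -10890 + 22*S)
((136224 + 734570) + 1492401) - (-2425118/h(477) - 504601/z(-379, -48)) = ((136224 + 734570) + 1492401) - (-2425118/(-10890 + 22*477) - 504601/(-1/3*(-48) + (1/3)*(-379))) = (870794 + 1492401) - (-2425118/(-10890 + 10494) - 504601/(16 - 379/3)) = 2363195 - (-2425118/(-396) - 504601/(-331/3)) = 2363195 - (-2425118*(-1/396) - 504601*(-3/331)) = 2363195 - (1212559/198 + 1513803/331) = 2363195 - 1*701090023/65538 = 2363195 - 701090023/65538 = 154177983887/65538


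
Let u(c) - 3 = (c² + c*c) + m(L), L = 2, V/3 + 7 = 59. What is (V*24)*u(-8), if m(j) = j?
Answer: 497952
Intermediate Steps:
V = 156 (V = -21 + 3*59 = -21 + 177 = 156)
u(c) = 5 + 2*c² (u(c) = 3 + ((c² + c*c) + 2) = 3 + ((c² + c²) + 2) = 3 + (2*c² + 2) = 3 + (2 + 2*c²) = 5 + 2*c²)
(V*24)*u(-8) = (156*24)*(5 + 2*(-8)²) = 3744*(5 + 2*64) = 3744*(5 + 128) = 3744*133 = 497952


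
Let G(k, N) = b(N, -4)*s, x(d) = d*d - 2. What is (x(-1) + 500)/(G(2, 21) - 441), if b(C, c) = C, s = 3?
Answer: -499/378 ≈ -1.3201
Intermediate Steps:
x(d) = -2 + d² (x(d) = d² - 2 = -2 + d²)
G(k, N) = 3*N (G(k, N) = N*3 = 3*N)
(x(-1) + 500)/(G(2, 21) - 441) = ((-2 + (-1)²) + 500)/(3*21 - 441) = ((-2 + 1) + 500)/(63 - 441) = (-1 + 500)/(-378) = -1/378*499 = -499/378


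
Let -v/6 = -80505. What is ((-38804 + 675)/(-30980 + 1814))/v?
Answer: 38129/14088052980 ≈ 2.7065e-6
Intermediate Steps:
v = 483030 (v = -6*(-80505) = 483030)
((-38804 + 675)/(-30980 + 1814))/v = ((-38804 + 675)/(-30980 + 1814))/483030 = -38129/(-29166)*(1/483030) = -38129*(-1/29166)*(1/483030) = (38129/29166)*(1/483030) = 38129/14088052980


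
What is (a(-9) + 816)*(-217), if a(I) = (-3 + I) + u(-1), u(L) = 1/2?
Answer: -349153/2 ≈ -1.7458e+5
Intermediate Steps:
u(L) = ½
a(I) = -5/2 + I (a(I) = (-3 + I) + ½ = -5/2 + I)
(a(-9) + 816)*(-217) = ((-5/2 - 9) + 816)*(-217) = (-23/2 + 816)*(-217) = (1609/2)*(-217) = -349153/2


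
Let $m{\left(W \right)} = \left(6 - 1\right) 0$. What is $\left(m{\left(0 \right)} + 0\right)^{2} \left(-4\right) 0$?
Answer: $0$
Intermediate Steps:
$m{\left(W \right)} = 0$ ($m{\left(W \right)} = 5 \cdot 0 = 0$)
$\left(m{\left(0 \right)} + 0\right)^{2} \left(-4\right) 0 = \left(0 + 0\right)^{2} \left(-4\right) 0 = 0^{2} \left(-4\right) 0 = 0 \left(-4\right) 0 = 0 \cdot 0 = 0$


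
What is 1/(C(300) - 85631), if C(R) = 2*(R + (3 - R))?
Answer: -1/85625 ≈ -1.1679e-5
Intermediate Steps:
C(R) = 6 (C(R) = 2*3 = 6)
1/(C(300) - 85631) = 1/(6 - 85631) = 1/(-85625) = -1/85625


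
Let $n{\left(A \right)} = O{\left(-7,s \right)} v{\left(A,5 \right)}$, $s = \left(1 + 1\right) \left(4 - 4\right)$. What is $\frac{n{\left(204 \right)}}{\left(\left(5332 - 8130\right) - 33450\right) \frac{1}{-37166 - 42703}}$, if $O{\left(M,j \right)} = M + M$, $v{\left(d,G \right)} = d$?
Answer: $- \frac{28513233}{4531} \approx -6292.9$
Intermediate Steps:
$s = 0$ ($s = 2 \cdot 0 = 0$)
$O{\left(M,j \right)} = 2 M$
$n{\left(A \right)} = - 14 A$ ($n{\left(A \right)} = 2 \left(-7\right) A = - 14 A$)
$\frac{n{\left(204 \right)}}{\left(\left(5332 - 8130\right) - 33450\right) \frac{1}{-37166 - 42703}} = \frac{\left(-14\right) 204}{\left(\left(5332 - 8130\right) - 33450\right) \frac{1}{-37166 - 42703}} = - \frac{2856}{\left(\left(5332 - 8130\right) - 33450\right) \frac{1}{-79869}} = - \frac{2856}{\left(-2798 - 33450\right) \left(- \frac{1}{79869}\right)} = - \frac{2856}{\left(-36248\right) \left(- \frac{1}{79869}\right)} = - \frac{2856}{\frac{36248}{79869}} = \left(-2856\right) \frac{79869}{36248} = - \frac{28513233}{4531}$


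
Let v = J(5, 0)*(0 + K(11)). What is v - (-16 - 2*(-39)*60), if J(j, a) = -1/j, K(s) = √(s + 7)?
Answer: -4664 - 3*√2/5 ≈ -4664.9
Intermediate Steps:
K(s) = √(7 + s)
v = -3*√2/5 (v = (-1/5)*(0 + √(7 + 11)) = (-1*⅕)*(0 + √18) = -(0 + 3*√2)/5 = -3*√2/5 ≈ -0.84853)
v - (-16 - 2*(-39)*60) = -3*√2/5 - (-16 - 2*(-39)*60) = -3*√2/5 - (-16 + 78*60) = -3*√2/5 - (-16 + 4680) = -3*√2/5 - 1*4664 = -3*√2/5 - 4664 = -4664 - 3*√2/5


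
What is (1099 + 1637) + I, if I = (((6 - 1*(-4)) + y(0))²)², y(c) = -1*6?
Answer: 2992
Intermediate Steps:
y(c) = -6
I = 256 (I = (((6 - 1*(-4)) - 6)²)² = (((6 + 4) - 6)²)² = ((10 - 6)²)² = (4²)² = 16² = 256)
(1099 + 1637) + I = (1099 + 1637) + 256 = 2736 + 256 = 2992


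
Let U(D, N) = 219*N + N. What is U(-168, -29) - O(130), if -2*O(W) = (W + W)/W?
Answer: -6379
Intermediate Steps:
U(D, N) = 220*N
O(W) = -1 (O(W) = -(W + W)/(2*W) = -2*W/(2*W) = -½*2 = -1)
U(-168, -29) - O(130) = 220*(-29) - 1*(-1) = -6380 + 1 = -6379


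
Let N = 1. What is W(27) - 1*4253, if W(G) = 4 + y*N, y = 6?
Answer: -4243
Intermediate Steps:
W(G) = 10 (W(G) = 4 + 6*1 = 4 + 6 = 10)
W(27) - 1*4253 = 10 - 1*4253 = 10 - 4253 = -4243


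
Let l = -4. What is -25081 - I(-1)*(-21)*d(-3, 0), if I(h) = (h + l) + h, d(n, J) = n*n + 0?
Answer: -26215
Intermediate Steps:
d(n, J) = n**2 (d(n, J) = n**2 + 0 = n**2)
I(h) = -4 + 2*h (I(h) = (h - 4) + h = (-4 + h) + h = -4 + 2*h)
-25081 - I(-1)*(-21)*d(-3, 0) = -25081 - (-4 + 2*(-1))*(-21)*(-3)**2 = -25081 - (-4 - 2)*(-21)*9 = -25081 - (-6*(-21))*9 = -25081 - 126*9 = -25081 - 1*1134 = -25081 - 1134 = -26215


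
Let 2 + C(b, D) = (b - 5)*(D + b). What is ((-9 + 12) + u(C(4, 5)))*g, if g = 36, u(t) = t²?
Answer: 4464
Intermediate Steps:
C(b, D) = -2 + (-5 + b)*(D + b) (C(b, D) = -2 + (b - 5)*(D + b) = -2 + (-5 + b)*(D + b))
((-9 + 12) + u(C(4, 5)))*g = ((-9 + 12) + (-2 + 4² - 5*5 - 5*4 + 5*4)²)*36 = (3 + (-2 + 16 - 25 - 20 + 20)²)*36 = (3 + (-11)²)*36 = (3 + 121)*36 = 124*36 = 4464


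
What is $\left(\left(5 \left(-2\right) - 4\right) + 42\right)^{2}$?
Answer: $784$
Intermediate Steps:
$\left(\left(5 \left(-2\right) - 4\right) + 42\right)^{2} = \left(\left(-10 - 4\right) + 42\right)^{2} = \left(-14 + 42\right)^{2} = 28^{2} = 784$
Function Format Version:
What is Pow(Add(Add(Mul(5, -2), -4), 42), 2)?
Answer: 784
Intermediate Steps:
Pow(Add(Add(Mul(5, -2), -4), 42), 2) = Pow(Add(Add(-10, -4), 42), 2) = Pow(Add(-14, 42), 2) = Pow(28, 2) = 784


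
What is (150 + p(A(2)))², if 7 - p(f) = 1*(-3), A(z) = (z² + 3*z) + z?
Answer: 25600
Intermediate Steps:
A(z) = z² + 4*z
p(f) = 10 (p(f) = 7 - (-3) = 7 - 1*(-3) = 7 + 3 = 10)
(150 + p(A(2)))² = (150 + 10)² = 160² = 25600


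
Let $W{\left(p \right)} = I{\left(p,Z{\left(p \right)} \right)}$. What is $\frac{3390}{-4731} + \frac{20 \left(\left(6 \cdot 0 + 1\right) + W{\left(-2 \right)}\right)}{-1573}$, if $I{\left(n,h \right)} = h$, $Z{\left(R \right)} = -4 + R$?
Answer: $- \frac{1619790}{2480621} \approx -0.65298$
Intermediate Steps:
$W{\left(p \right)} = -4 + p$
$\frac{3390}{-4731} + \frac{20 \left(\left(6 \cdot 0 + 1\right) + W{\left(-2 \right)}\right)}{-1573} = \frac{3390}{-4731} + \frac{20 \left(\left(6 \cdot 0 + 1\right) - 6\right)}{-1573} = 3390 \left(- \frac{1}{4731}\right) + 20 \left(\left(0 + 1\right) - 6\right) \left(- \frac{1}{1573}\right) = - \frac{1130}{1577} + 20 \left(1 - 6\right) \left(- \frac{1}{1573}\right) = - \frac{1130}{1577} + 20 \left(-5\right) \left(- \frac{1}{1573}\right) = - \frac{1130}{1577} - - \frac{100}{1573} = - \frac{1130}{1577} + \frac{100}{1573} = - \frac{1619790}{2480621}$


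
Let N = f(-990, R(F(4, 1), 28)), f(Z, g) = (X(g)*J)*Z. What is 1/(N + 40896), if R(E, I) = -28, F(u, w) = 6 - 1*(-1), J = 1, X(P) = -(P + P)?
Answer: -1/14544 ≈ -6.8757e-5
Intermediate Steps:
X(P) = -2*P
F(u, w) = 7 (F(u, w) = 6 + 1 = 7)
f(Z, g) = -2*Z*g (f(Z, g) = (-2*g*1)*Z = (-2*g)*Z = -2*Z*g)
N = -55440 (N = -2*(-990)*(-28) = -55440)
1/(N + 40896) = 1/(-55440 + 40896) = 1/(-14544) = -1/14544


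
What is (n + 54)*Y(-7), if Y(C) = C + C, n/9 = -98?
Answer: 11592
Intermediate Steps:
n = -882 (n = 9*(-98) = -882)
Y(C) = 2*C
(n + 54)*Y(-7) = (-882 + 54)*(2*(-7)) = -828*(-14) = 11592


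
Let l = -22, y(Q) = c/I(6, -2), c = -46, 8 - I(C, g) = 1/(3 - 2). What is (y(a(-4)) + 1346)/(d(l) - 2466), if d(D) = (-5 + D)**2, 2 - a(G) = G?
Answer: -9376/12159 ≈ -0.77112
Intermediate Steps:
I(C, g) = 7 (I(C, g) = 8 - 1/(3 - 2) = 8 - 1/1 = 8 - 1*1 = 8 - 1 = 7)
a(G) = 2 - G
y(Q) = -46/7
(y(a(-4)) + 1346)/(d(l) - 2466) = (-46/7 + 1346)/((-5 - 22)**2 - 2466) = 9376/(7*((-27)**2 - 2466)) = 9376/(7*(729 - 2466)) = (9376/7)/(-1737) = (9376/7)*(-1/1737) = -9376/12159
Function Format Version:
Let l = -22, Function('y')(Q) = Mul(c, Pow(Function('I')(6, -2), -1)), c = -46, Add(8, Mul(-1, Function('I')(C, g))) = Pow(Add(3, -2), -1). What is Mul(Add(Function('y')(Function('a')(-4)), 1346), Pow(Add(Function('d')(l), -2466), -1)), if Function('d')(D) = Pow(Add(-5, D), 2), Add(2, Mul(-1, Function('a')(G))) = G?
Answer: Rational(-9376, 12159) ≈ -0.77112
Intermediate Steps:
Function('I')(C, g) = 7 (Function('I')(C, g) = Add(8, Mul(-1, Pow(Add(3, -2), -1))) = Add(8, Mul(-1, Pow(1, -1))) = Add(8, Mul(-1, 1)) = Add(8, -1) = 7)
Function('a')(G) = Add(2, Mul(-1, G))
Function('y')(Q) = Rational(-46, 7) (Function('y')(Q) = Mul(-46, Pow(7, -1)) = Mul(-46, Rational(1, 7)) = Rational(-46, 7))
Mul(Add(Function('y')(Function('a')(-4)), 1346), Pow(Add(Function('d')(l), -2466), -1)) = Mul(Add(Rational(-46, 7), 1346), Pow(Add(Pow(Add(-5, -22), 2), -2466), -1)) = Mul(Rational(9376, 7), Pow(Add(Pow(-27, 2), -2466), -1)) = Mul(Rational(9376, 7), Pow(Add(729, -2466), -1)) = Mul(Rational(9376, 7), Pow(-1737, -1)) = Mul(Rational(9376, 7), Rational(-1, 1737)) = Rational(-9376, 12159)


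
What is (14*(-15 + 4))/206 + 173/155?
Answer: 5884/15965 ≈ 0.36856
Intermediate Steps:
(14*(-15 + 4))/206 + 173/155 = (14*(-11))*(1/206) + 173*(1/155) = -154*1/206 + 173/155 = -77/103 + 173/155 = 5884/15965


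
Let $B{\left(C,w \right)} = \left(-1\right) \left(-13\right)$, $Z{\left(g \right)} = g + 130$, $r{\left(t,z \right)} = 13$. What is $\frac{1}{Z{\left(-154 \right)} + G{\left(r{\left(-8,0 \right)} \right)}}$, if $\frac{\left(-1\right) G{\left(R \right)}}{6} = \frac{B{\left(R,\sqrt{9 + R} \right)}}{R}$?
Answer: $- \frac{1}{30} \approx -0.033333$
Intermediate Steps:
$Z{\left(g \right)} = 130 + g$
$B{\left(C,w \right)} = 13$
$G{\left(R \right)} = - \frac{78}{R}$ ($G{\left(R \right)} = - 6 \frac{13}{R} = - \frac{78}{R}$)
$\frac{1}{Z{\left(-154 \right)} + G{\left(r{\left(-8,0 \right)} \right)}} = \frac{1}{\left(130 - 154\right) - \frac{78}{13}} = \frac{1}{-24 - 6} = \frac{1}{-30} = - \frac{1}{30}$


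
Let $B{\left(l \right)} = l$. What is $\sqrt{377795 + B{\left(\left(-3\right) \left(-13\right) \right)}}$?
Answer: $\sqrt{377834} \approx 614.68$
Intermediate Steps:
$\sqrt{377795 + B{\left(\left(-3\right) \left(-13\right) \right)}} = \sqrt{377795 - -39} = \sqrt{377795 + 39} = \sqrt{377834}$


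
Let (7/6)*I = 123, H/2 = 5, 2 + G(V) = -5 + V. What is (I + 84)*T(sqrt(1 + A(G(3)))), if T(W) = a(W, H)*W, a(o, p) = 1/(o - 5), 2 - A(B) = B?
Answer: -221/3 - 1105*sqrt(7)/21 ≈ -212.88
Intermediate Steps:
G(V) = -7 + V (G(V) = -2 + (-5 + V) = -7 + V)
A(B) = 2 - B
H = 10 (H = 2*5 = 10)
a(o, p) = 1/(-5 + o)
I = 738/7 (I = (6/7)*123 = 738/7 ≈ 105.43)
T(W) = W/(-5 + W)
(I + 84)*T(sqrt(1 + A(G(3)))) = (738/7 + 84)*(sqrt(1 + (2 - (-7 + 3)))/(-5 + sqrt(1 + (2 - (-7 + 3))))) = 1326*(sqrt(1 + (2 - 1*(-4)))/(-5 + sqrt(1 + (2 - 1*(-4)))))/7 = 1326*(sqrt(1 + (2 + 4))/(-5 + sqrt(1 + (2 + 4))))/7 = 1326*(sqrt(1 + 6)/(-5 + sqrt(1 + 6)))/7 = 1326*(sqrt(7)/(-5 + sqrt(7)))/7 = 1326*sqrt(7)/(7*(-5 + sqrt(7)))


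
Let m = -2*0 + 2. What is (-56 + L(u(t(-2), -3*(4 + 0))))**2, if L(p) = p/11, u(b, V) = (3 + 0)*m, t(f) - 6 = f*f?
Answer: 372100/121 ≈ 3075.2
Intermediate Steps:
t(f) = 6 + f**2 (t(f) = 6 + f*f = 6 + f**2)
m = 2 (m = 0 + 2 = 2)
u(b, V) = 6 (u(b, V) = (3 + 0)*2 = 3*2 = 6)
L(p) = p/11 (L(p) = p*(1/11) = p/11)
(-56 + L(u(t(-2), -3*(4 + 0))))**2 = (-56 + (1/11)*6)**2 = (-56 + 6/11)**2 = (-610/11)**2 = 372100/121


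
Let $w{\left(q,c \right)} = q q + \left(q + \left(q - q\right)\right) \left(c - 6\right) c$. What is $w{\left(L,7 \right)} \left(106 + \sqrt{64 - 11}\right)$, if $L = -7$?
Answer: $0$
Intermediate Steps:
$w{\left(q,c \right)} = q^{2} + c q \left(-6 + c\right)$ ($w{\left(q,c \right)} = q^{2} + \left(q + 0\right) \left(-6 + c\right) c = q^{2} + q \left(-6 + c\right) c = q^{2} + c q \left(-6 + c\right)$)
$w{\left(L,7 \right)} \left(106 + \sqrt{64 - 11}\right) = - 7 \left(-7 + 7^{2} - 42\right) \left(106 + \sqrt{64 - 11}\right) = - 7 \left(-7 + 49 - 42\right) \left(106 + \sqrt{53}\right) = \left(-7\right) 0 \left(106 + \sqrt{53}\right) = 0 \left(106 + \sqrt{53}\right) = 0$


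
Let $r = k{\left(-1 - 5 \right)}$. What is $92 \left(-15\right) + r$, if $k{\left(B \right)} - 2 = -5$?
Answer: $-1383$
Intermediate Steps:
$k{\left(B \right)} = -3$ ($k{\left(B \right)} = 2 - 5 = -3$)
$r = -3$
$92 \left(-15\right) + r = 92 \left(-15\right) - 3 = -1380 - 3 = -1383$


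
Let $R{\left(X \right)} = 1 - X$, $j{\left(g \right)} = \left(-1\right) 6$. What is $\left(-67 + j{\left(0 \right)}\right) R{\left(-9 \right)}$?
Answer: $-730$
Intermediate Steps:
$j{\left(g \right)} = -6$
$\left(-67 + j{\left(0 \right)}\right) R{\left(-9 \right)} = \left(-67 - 6\right) \left(1 - -9\right) = - 73 \left(1 + 9\right) = \left(-73\right) 10 = -730$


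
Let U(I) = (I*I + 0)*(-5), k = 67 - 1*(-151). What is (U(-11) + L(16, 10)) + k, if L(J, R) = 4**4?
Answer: -131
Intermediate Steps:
L(J, R) = 256
k = 218 (k = 67 + 151 = 218)
U(I) = -5*I**2 (U(I) = (I**2 + 0)*(-5) = I**2*(-5) = -5*I**2)
(U(-11) + L(16, 10)) + k = (-5*(-11)**2 + 256) + 218 = (-5*121 + 256) + 218 = (-605 + 256) + 218 = -349 + 218 = -131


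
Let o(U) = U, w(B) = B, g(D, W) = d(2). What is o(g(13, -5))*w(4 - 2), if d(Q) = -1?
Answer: -2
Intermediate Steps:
g(D, W) = -1
o(g(13, -5))*w(4 - 2) = -(4 - 2) = -1*2 = -2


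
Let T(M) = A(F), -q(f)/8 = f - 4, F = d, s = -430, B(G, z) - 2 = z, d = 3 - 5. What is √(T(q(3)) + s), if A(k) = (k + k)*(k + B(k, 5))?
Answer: 15*I*√2 ≈ 21.213*I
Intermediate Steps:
d = -2
B(G, z) = 2 + z
F = -2
q(f) = 32 - 8*f (q(f) = -8*(f - 4) = -8*(-4 + f) = 32 - 8*f)
A(k) = 2*k*(7 + k) (A(k) = (k + k)*(k + (2 + 5)) = (2*k)*(k + 7) = (2*k)*(7 + k) = 2*k*(7 + k))
T(M) = -20 (T(M) = 2*(-2)*(7 - 2) = 2*(-2)*5 = -20)
√(T(q(3)) + s) = √(-20 - 430) = √(-450) = 15*I*√2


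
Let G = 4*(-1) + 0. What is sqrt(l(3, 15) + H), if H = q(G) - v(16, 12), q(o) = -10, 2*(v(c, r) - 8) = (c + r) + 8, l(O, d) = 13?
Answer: I*sqrt(23) ≈ 4.7958*I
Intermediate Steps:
G = -4 (G = -4 + 0 = -4)
v(c, r) = 12 + c/2 + r/2 (v(c, r) = 8 + ((c + r) + 8)/2 = 8 + (8 + c + r)/2 = 8 + (4 + c/2 + r/2) = 12 + c/2 + r/2)
H = -36 (H = -10 - (12 + (1/2)*16 + (1/2)*12) = -10 - (12 + 8 + 6) = -10 - 1*26 = -10 - 26 = -36)
sqrt(l(3, 15) + H) = sqrt(13 - 36) = sqrt(-23) = I*sqrt(23)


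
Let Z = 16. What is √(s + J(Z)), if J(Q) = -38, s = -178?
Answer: 6*I*√6 ≈ 14.697*I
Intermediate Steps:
√(s + J(Z)) = √(-178 - 38) = √(-216) = 6*I*√6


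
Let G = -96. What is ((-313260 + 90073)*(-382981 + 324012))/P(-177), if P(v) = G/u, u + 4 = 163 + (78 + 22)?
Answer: -3408728578577/96 ≈ -3.5508e+10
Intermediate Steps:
u = 259 (u = -4 + (163 + (78 + 22)) = -4 + (163 + 100) = -4 + 263 = 259)
P(v) = -96/259
((-313260 + 90073)*(-382981 + 324012))/P(-177) = ((-313260 + 90073)*(-382981 + 324012))/(-96/259) = -223187*(-58969)*(-259/96) = 13161114203*(-259/96) = -3408728578577/96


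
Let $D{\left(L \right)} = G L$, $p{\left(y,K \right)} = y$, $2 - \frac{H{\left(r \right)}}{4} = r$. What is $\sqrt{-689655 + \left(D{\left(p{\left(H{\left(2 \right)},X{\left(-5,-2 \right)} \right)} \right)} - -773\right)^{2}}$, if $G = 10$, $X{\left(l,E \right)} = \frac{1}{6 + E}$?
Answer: $i \sqrt{92126} \approx 303.52 i$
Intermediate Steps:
$H{\left(r \right)} = 8 - 4 r$
$D{\left(L \right)} = 10 L$
$\sqrt{-689655 + \left(D{\left(p{\left(H{\left(2 \right)},X{\left(-5,-2 \right)} \right)} \right)} - -773\right)^{2}} = \sqrt{-689655 + \left(10 \left(8 - 8\right) - -773\right)^{2}} = \sqrt{-689655 + \left(10 \left(8 - 8\right) + 773\right)^{2}} = \sqrt{-689655 + \left(10 \cdot 0 + 773\right)^{2}} = \sqrt{-689655 + \left(0 + 773\right)^{2}} = \sqrt{-689655 + 773^{2}} = \sqrt{-689655 + 597529} = \sqrt{-92126} = i \sqrt{92126}$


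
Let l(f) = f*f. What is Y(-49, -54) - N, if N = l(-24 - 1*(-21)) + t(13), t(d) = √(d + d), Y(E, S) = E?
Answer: -58 - √26 ≈ -63.099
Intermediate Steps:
l(f) = f²
t(d) = √2*√d (t(d) = √(2*d) = √2*√d)
N = 9 + √26 (N = (-24 - 1*(-21))² + √2*√13 = (-24 + 21)² + √26 = (-3)² + √26 = 9 + √26 ≈ 14.099)
Y(-49, -54) - N = -49 - (9 + √26) = -49 + (-9 - √26) = -58 - √26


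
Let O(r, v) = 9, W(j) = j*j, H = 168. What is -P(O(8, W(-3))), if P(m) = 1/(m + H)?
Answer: -1/177 ≈ -0.0056497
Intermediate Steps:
W(j) = j**2
P(m) = 1/(168 + m) (P(m) = 1/(m + 168) = 1/(168 + m))
-P(O(8, W(-3))) = -1/(168 + 9) = -1/177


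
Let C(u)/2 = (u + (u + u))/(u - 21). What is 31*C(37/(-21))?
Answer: 3441/239 ≈ 14.397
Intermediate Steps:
C(u) = 6*u/(-21 + u) (C(u) = 2*((u + (u + u))/(u - 21)) = 2*((u + 2*u)/(-21 + u)) = 2*((3*u)/(-21 + u)) = 2*(3*u/(-21 + u)) = 6*u/(-21 + u))
31*C(37/(-21)) = 31*(6*(37/(-21))/(-21 + 37/(-21))) = 31*(6*(37*(-1/21))/(-21 + 37*(-1/21))) = 31*(6*(-37/21)/(-21 - 37/21)) = 31*(6*(-37/21)/(-478/21)) = 31*(6*(-37/21)*(-21/478)) = 31*(111/239) = 3441/239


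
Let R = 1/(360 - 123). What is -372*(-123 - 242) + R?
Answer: 32179861/237 ≈ 1.3578e+5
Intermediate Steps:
R = 1/237 ≈ 0.0042194
-372*(-123 - 242) + R = -372*(-123 - 242) + 1/237 = -372*(-365) + 1/237 = 135780 + 1/237 = 32179861/237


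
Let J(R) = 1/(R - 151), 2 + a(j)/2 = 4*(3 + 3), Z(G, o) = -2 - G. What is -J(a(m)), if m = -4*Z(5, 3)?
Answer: 1/107 ≈ 0.0093458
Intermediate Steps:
m = 28 (m = -4*(-2 - 1*5) = -4*(-2 - 5) = -4*(-7) = 28)
a(j) = 44 (a(j) = -4 + 2*(4*(3 + 3)) = -4 + 2*(4*6) = -4 + 2*24 = -4 + 48 = 44)
J(R) = 1/(-151 + R)
-J(a(m)) = -1/(-151 + 44) = -1/(-107) = -1*(-1/107) = 1/107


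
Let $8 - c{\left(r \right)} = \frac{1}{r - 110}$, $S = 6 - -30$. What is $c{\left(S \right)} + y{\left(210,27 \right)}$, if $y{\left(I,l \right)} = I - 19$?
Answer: $\frac{14727}{74} \approx 199.01$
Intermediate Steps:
$y{\left(I,l \right)} = -19 + I$ ($y{\left(I,l \right)} = I - 19 = -19 + I$)
$S = 36$ ($S = 6 + 30 = 36$)
$c{\left(r \right)} = 8 - \frac{1}{-110 + r}$ ($c{\left(r \right)} = 8 - \frac{1}{r - 110} = 8 - \frac{1}{-110 + r}$)
$c{\left(S \right)} + y{\left(210,27 \right)} = \frac{-881 + 8 \cdot 36}{-110 + 36} + \left(-19 + 210\right) = \frac{-881 + 288}{-74} + 191 = \left(- \frac{1}{74}\right) \left(-593\right) + 191 = \frac{593}{74} + 191 = \frac{14727}{74}$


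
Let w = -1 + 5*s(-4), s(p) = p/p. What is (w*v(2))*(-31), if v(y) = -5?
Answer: 620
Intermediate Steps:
s(p) = 1
w = 4 (w = -1 + 5*1 = -1 + 5 = 4)
(w*v(2))*(-31) = (4*(-5))*(-31) = -20*(-31) = 620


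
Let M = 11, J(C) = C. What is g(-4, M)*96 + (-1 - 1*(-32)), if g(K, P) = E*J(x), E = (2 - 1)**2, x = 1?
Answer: 127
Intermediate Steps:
E = 1 (E = 1**2 = 1)
g(K, P) = 1 (g(K, P) = 1*1 = 1)
g(-4, M)*96 + (-1 - 1*(-32)) = 1*96 + (-1 - 1*(-32)) = 96 + (-1 + 32) = 96 + 31 = 127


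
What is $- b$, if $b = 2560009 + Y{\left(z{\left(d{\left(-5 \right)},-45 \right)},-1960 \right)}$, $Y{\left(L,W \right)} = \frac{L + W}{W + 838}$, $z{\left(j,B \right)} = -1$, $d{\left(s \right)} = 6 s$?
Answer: $- \frac{2872332059}{1122} \approx -2.56 \cdot 10^{6}$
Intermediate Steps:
$Y{\left(L,W \right)} = \frac{L + W}{838 + W}$
$b = \frac{2872332059}{1122}$ ($b = 2560009 + \frac{-1 - 1960}{838 - 1960} = 2560009 + \frac{1}{-1122} \left(-1961\right) = 2560009 - - \frac{1961}{1122} = 2560009 + \frac{1961}{1122} = \frac{2872332059}{1122} \approx 2.56 \cdot 10^{6}$)
$- b = \left(-1\right) \frac{2872332059}{1122} = - \frac{2872332059}{1122}$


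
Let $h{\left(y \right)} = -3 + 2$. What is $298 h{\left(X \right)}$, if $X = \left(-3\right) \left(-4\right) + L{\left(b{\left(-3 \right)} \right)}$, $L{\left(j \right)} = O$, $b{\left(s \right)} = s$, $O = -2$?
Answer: $-298$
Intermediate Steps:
$L{\left(j \right)} = -2$
$X = 10$ ($X = \left(-3\right) \left(-4\right) - 2 = 12 - 2 = 10$)
$h{\left(y \right)} = -1$
$298 h{\left(X \right)} = 298 \left(-1\right) = -298$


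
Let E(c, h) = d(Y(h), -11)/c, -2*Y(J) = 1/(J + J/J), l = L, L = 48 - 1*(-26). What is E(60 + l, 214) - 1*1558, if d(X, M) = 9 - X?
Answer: -89768089/57620 ≈ -1557.9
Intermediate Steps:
L = 74 (L = 48 + 26 = 74)
l = 74
Y(J) = -1/(2*(1 + J)) (Y(J) = -1/(2*(J + J/J)) = -1/(2*(J + 1)) = -1/(2*(1 + J)))
E(c, h) = (9 + 1/(2 + 2*h))/c (E(c, h) = (9 - (-1)/(2 + 2*h))/c = (9 + 1/(2 + 2*h))/c)
E(60 + l, 214) - 1*1558 = (19 + 18*214)/(2*(60 + 74)*(1 + 214)) - 1*1558 = (½)*(19 + 3852)/(134*215) - 1558 = (½)*(1/134)*(1/215)*3871 - 1558 = 3871/57620 - 1558 = -89768089/57620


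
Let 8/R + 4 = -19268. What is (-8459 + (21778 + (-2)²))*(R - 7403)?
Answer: -79200030148/803 ≈ -9.8630e+7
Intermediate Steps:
R = -1/2409 (R = 8/(-4 - 19268) = 8/(-19272) = 8*(-1/19272) = -1/2409 ≈ -0.00041511)
(-8459 + (21778 + (-2)²))*(R - 7403) = (-8459 + (21778 + (-2)²))*(-1/2409 - 7403) = (-8459 + (21778 + 4))*(-17833828/2409) = (-8459 + 21782)*(-17833828/2409) = 13323*(-17833828/2409) = -79200030148/803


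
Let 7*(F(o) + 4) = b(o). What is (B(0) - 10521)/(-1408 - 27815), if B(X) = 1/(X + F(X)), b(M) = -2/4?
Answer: 599711/1665711 ≈ 0.36003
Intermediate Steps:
b(M) = -½ (b(M) = -2*¼ = -½)
F(o) = -57/14 (F(o) = -4 + (⅐)*(-½) = -4 - 1/14 = -57/14)
B(X) = 1/(-57/14 + X) (B(X) = 1/(X - 57/14) = 1/(-57/14 + X))
(B(0) - 10521)/(-1408 - 27815) = (14/(-57 + 14*0) - 10521)/(-1408 - 27815) = (14/(-57 + 0) - 10521)/(-29223) = (14/(-57) - 10521)*(-1/29223) = (14*(-1/57) - 10521)*(-1/29223) = (-14/57 - 10521)*(-1/29223) = -599711/57*(-1/29223) = 599711/1665711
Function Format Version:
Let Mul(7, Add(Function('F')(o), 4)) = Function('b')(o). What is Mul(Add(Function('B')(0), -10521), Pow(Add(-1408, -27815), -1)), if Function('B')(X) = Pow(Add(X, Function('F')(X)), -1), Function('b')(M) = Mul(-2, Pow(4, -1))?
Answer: Rational(599711, 1665711) ≈ 0.36003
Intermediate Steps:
Function('b')(M) = Rational(-1, 2) (Function('b')(M) = Mul(-2, Rational(1, 4)) = Rational(-1, 2))
Function('F')(o) = Rational(-57, 14) (Function('F')(o) = Add(-4, Mul(Rational(1, 7), Rational(-1, 2))) = Add(-4, Rational(-1, 14)) = Rational(-57, 14))
Function('B')(X) = Pow(Add(Rational(-57, 14), X), -1) (Function('B')(X) = Pow(Add(X, Rational(-57, 14)), -1) = Pow(Add(Rational(-57, 14), X), -1))
Mul(Add(Function('B')(0), -10521), Pow(Add(-1408, -27815), -1)) = Mul(Add(Mul(14, Pow(Add(-57, Mul(14, 0)), -1)), -10521), Pow(Add(-1408, -27815), -1)) = Mul(Add(Mul(14, Pow(Add(-57, 0), -1)), -10521), Pow(-29223, -1)) = Mul(Add(Mul(14, Pow(-57, -1)), -10521), Rational(-1, 29223)) = Mul(Add(Mul(14, Rational(-1, 57)), -10521), Rational(-1, 29223)) = Mul(Add(Rational(-14, 57), -10521), Rational(-1, 29223)) = Mul(Rational(-599711, 57), Rational(-1, 29223)) = Rational(599711, 1665711)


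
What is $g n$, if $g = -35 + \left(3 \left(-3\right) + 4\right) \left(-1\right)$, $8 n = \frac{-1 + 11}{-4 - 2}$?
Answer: $\frac{25}{4} \approx 6.25$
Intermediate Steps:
$n = - \frac{5}{24}$ ($n = \frac{\left(-1 + 11\right) \frac{1}{-4 - 2}}{8} = \frac{10 \frac{1}{-6}}{8} = \frac{10 \left(- \frac{1}{6}\right)}{8} = \frac{1}{8} \left(- \frac{5}{3}\right) = - \frac{5}{24} \approx -0.20833$)
$g = -30$ ($g = -35 + \left(-9 + 4\right) \left(-1\right) = -35 - -5 = -35 + 5 = -30$)
$g n = \left(-30\right) \left(- \frac{5}{24}\right) = \frac{25}{4}$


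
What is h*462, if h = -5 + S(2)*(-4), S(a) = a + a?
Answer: -9702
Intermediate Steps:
S(a) = 2*a
h = -21 (h = -5 + (2*2)*(-4) = -5 + 4*(-4) = -5 - 16 = -21)
h*462 = -21*462 = -9702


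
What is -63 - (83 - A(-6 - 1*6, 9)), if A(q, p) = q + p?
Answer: -149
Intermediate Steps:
A(q, p) = p + q
-63 - (83 - A(-6 - 1*6, 9)) = -63 - (83 - (9 + (-6 - 1*6))) = -63 - (83 - (9 + (-6 - 6))) = -63 - (83 - (9 - 12)) = -63 - (83 - 1*(-3)) = -63 - (83 + 3) = -63 - 1*86 = -63 - 86 = -149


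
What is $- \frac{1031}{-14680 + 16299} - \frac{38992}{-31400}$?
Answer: $\frac{3844331}{6354575} \approx 0.60497$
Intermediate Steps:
$- \frac{1031}{-14680 + 16299} - \frac{38992}{-31400} = - \frac{1031}{1619} - - \frac{4874}{3925} = \left(-1031\right) \frac{1}{1619} + \frac{4874}{3925} = - \frac{1031}{1619} + \frac{4874}{3925} = \frac{3844331}{6354575}$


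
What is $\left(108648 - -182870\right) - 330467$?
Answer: $-38949$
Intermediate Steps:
$\left(108648 - -182870\right) - 330467 = \left(108648 + 182870\right) - 330467 = 291518 - 330467 = -38949$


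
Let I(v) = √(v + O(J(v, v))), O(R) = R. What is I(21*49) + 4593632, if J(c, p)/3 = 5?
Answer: 4593632 + 6*√29 ≈ 4.5937e+6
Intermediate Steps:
J(c, p) = 15 (J(c, p) = 3*5 = 15)
I(v) = √(15 + v) (I(v) = √(v + 15) = √(15 + v))
I(21*49) + 4593632 = √(15 + 21*49) + 4593632 = √(15 + 1029) + 4593632 = √1044 + 4593632 = 6*√29 + 4593632 = 4593632 + 6*√29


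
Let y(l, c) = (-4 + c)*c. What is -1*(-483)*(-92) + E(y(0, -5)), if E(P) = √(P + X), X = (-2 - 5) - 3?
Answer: -44436 + √35 ≈ -44430.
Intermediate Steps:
y(l, c) = c*(-4 + c)
X = -10 (X = -7 - 3 = -10)
E(P) = √(-10 + P) (E(P) = √(P - 10) = √(-10 + P))
-1*(-483)*(-92) + E(y(0, -5)) = -1*(-483)*(-92) + √(-10 - 5*(-4 - 5)) = 483*(-92) + √(-10 - 5*(-9)) = -44436 + √(-10 + 45) = -44436 + √35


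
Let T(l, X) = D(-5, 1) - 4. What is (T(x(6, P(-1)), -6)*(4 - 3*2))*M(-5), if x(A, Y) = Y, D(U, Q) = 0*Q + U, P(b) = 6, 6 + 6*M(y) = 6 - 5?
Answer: -15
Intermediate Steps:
M(y) = -⅚ (M(y) = -1 + (6 - 5)/6 = -1 + (⅙)*1 = -1 + ⅙ = -⅚)
D(U, Q) = U (D(U, Q) = 0 + U = U)
T(l, X) = -9 (T(l, X) = -5 - 4 = -9)
(T(x(6, P(-1)), -6)*(4 - 3*2))*M(-5) = -9*(4 - 3*2)*(-⅚) = -9*(4 - 6)*(-⅚) = -9*(-2)*(-⅚) = 18*(-⅚) = -15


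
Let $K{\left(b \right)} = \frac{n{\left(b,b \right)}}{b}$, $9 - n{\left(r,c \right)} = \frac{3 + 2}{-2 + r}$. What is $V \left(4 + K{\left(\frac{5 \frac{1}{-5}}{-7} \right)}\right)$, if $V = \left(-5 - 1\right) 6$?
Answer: $- \frac{40176}{13} \approx -3090.5$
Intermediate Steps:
$n{\left(r,c \right)} = 9 - \frac{5}{-2 + r}$ ($n{\left(r,c \right)} = 9 - \frac{3 + 2}{-2 + r} = 9 - \frac{5}{-2 + r}$)
$V = -36$ ($V = \left(-6\right) 6 = -36$)
$K{\left(b \right)} = \frac{-23 + 9 b}{b \left(-2 + b\right)}$ ($K{\left(b \right)} = \frac{\frac{1}{-2 + b} \left(-23 + 9 b\right)}{b} = \frac{-23 + 9 b}{b \left(-2 + b\right)}$)
$V \left(4 + K{\left(\frac{5 \frac{1}{-5}}{-7} \right)}\right) = - 36 \left(4 + \frac{-23 + 9 \frac{5 \frac{1}{-5}}{-7}}{\frac{5 \frac{1}{-5}}{-7} \left(-2 + \frac{5 \frac{1}{-5}}{-7}\right)}\right) = - 36 \left(4 + \frac{-23 + 9 \cdot 5 \left(- \frac{1}{5}\right) \left(- \frac{1}{7}\right)}{5 \left(- \frac{1}{5}\right) \left(- \frac{1}{7}\right) \left(-2 + 5 \left(- \frac{1}{5}\right) \left(- \frac{1}{7}\right)\right)}\right) = - 36 \left(4 + \frac{-23 + 9 \left(\left(-1\right) \left(- \frac{1}{7}\right)\right)}{\left(-1\right) \left(- \frac{1}{7}\right) \left(-2 - - \frac{1}{7}\right)}\right) = - 36 \left(4 + \frac{\frac{1}{\frac{1}{7}} \left(-23 + 9 \cdot \frac{1}{7}\right)}{-2 + \frac{1}{7}}\right) = - 36 \left(4 + \frac{7 \left(-23 + \frac{9}{7}\right)}{- \frac{13}{7}}\right) = - 36 \left(4 + 7 \left(- \frac{7}{13}\right) \left(- \frac{152}{7}\right)\right) = - 36 \left(4 + \frac{1064}{13}\right) = \left(-36\right) \frac{1116}{13} = - \frac{40176}{13}$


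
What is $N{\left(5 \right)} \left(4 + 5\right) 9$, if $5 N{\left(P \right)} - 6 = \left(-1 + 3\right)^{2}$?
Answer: $162$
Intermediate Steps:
$N{\left(P \right)} = 2$ ($N{\left(P \right)} = \frac{6}{5} + \frac{\left(-1 + 3\right)^{2}}{5} = \frac{6}{5} + \frac{2^{2}}{5} = \frac{6}{5} + \frac{1}{5} \cdot 4 = \frac{6}{5} + \frac{4}{5} = 2$)
$N{\left(5 \right)} \left(4 + 5\right) 9 = 2 \left(4 + 5\right) 9 = 2 \cdot 9 \cdot 9 = 2 \cdot 81 = 162$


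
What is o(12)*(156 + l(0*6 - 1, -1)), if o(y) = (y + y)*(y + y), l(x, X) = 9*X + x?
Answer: 84096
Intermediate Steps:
l(x, X) = x + 9*X
o(y) = 4*y² (o(y) = (2*y)*(2*y) = 4*y²)
o(12)*(156 + l(0*6 - 1, -1)) = (4*12²)*(156 + ((0*6 - 1) + 9*(-1))) = (4*144)*(156 + ((0 - 1) - 9)) = 576*(156 + (-1 - 9)) = 576*(156 - 10) = 576*146 = 84096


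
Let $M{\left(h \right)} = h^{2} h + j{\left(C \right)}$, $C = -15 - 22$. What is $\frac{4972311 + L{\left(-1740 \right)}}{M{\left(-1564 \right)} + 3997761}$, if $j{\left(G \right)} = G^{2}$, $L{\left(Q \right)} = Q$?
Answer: $- \frac{1656857}{1273898338} \approx -0.0013006$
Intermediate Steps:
$C = -37$
$M{\left(h \right)} = 1369 + h^{3}$ ($M{\left(h \right)} = h^{2} h + \left(-37\right)^{2} = h^{3} + 1369 = 1369 + h^{3}$)
$\frac{4972311 + L{\left(-1740 \right)}}{M{\left(-1564 \right)} + 3997761} = \frac{4972311 - 1740}{\left(1369 + \left(-1564\right)^{3}\right) + 3997761} = \frac{4970571}{\left(1369 - 3825694144\right) + 3997761} = \frac{4970571}{-3825692775 + 3997761} = \frac{4970571}{-3821695014} = 4970571 \left(- \frac{1}{3821695014}\right) = - \frac{1656857}{1273898338}$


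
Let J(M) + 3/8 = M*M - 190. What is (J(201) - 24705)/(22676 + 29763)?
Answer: 124045/419512 ≈ 0.29569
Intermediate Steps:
J(M) = -1523/8 + M² (J(M) = -3/8 + (M*M - 190) = -3/8 + (M² - 190) = -3/8 + (-190 + M²) = -1523/8 + M²)
(J(201) - 24705)/(22676 + 29763) = ((-1523/8 + 201²) - 24705)/(22676 + 29763) = ((-1523/8 + 40401) - 24705)/52439 = (321685/8 - 24705)*(1/52439) = (124045/8)*(1/52439) = 124045/419512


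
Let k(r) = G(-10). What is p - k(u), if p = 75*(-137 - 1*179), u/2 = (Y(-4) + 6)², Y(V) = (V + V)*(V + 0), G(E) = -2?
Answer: -23698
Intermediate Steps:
Y(V) = 2*V² (Y(V) = (2*V)*V = 2*V²)
u = 2888 (u = 2*(2*(-4)² + 6)² = 2*(2*16 + 6)² = 2*(32 + 6)² = 2*38² = 2*1444 = 2888)
k(r) = -2
p = -23700 (p = 75*(-137 - 179) = 75*(-316) = -23700)
p - k(u) = -23700 - 1*(-2) = -23700 + 2 = -23698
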